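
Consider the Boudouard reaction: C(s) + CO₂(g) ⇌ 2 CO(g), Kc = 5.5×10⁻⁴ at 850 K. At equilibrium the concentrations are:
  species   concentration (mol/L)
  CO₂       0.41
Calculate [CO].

(C is a pure solid — omitted from Kc.)
At equilibrium, Kc = [CO]² / [CO₂] = 5.5×10⁻⁴.
([CO])² / (0.41) = 5.5×10⁻⁴
[CO]² = 2.25×10⁻⁴ ⇒ [CO] = 0.015 mol/L

[CO] = 0.015 mol/L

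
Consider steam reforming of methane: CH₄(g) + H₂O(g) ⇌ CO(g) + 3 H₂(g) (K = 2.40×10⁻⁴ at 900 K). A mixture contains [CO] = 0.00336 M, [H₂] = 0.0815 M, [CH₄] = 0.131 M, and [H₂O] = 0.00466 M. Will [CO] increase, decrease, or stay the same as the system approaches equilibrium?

decrease

Q = [CO]·[H₂]³ / ([CH₄]·[H₂O]) = (0.00336)·(0.0815)³ / ((0.131)·(0.00466)) = 0.00298
Q = 0.00298 > K = 2.40×10⁻⁴: net reverse reaction.
CO is a product, so it decreases.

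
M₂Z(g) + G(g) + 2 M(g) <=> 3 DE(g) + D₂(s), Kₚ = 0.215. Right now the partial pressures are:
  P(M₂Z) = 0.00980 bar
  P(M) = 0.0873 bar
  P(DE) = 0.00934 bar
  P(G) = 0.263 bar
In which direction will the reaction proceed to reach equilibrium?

(D₂ is a pure solid — omitted from Qₚ.)
Qₚ = P(DE)³ / (P(M₂Z)·P(G)·P(M)²) = (0.00934)³ / ((0.00980)·(0.263)·(0.0873)²) = 0.0415
Qₚ = 0.0415 < Kₚ = 0.215, so the forward reaction proceeds.

to the right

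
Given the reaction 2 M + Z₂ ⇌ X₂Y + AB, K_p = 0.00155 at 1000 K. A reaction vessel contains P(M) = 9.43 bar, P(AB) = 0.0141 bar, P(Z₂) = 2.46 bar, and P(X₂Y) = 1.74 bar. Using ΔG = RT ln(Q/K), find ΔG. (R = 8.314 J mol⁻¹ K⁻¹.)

Q_p = P(X₂Y)·P(AB) / (P(M)²·P(Z₂)) = (1.74)·(0.0141) / ((9.43)²·(2.46)) = 1.12e-4
ΔG = RT ln(Q_p/K_p) = (8.314 J mol⁻¹ K⁻¹)(1000 K) × ln(1.12e-4/0.00155)
   = (8.314 kJ/mol)(-2.628) = -21.8 kJ/mol
ΔG < 0, so the forward reaction is spontaneous (proceeds forward).

ΔG = -21.8 kJ/mol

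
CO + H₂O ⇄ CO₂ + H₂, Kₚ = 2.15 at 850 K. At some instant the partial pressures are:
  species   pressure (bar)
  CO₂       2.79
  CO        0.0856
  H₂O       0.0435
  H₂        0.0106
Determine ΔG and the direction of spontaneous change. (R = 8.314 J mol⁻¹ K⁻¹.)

ΔG = 9.23 kJ/mol; the forward reaction is non-spontaneous

Qₚ = P(CO₂)·P(H₂) / (P(CO)·P(H₂O)) = (2.79)·(0.0106) / ((0.0856)·(0.0435)) = 7.94
ΔG = RT ln(Qₚ/Kₚ) = (8.314 J mol⁻¹ K⁻¹)(850 K) × ln(7.94/2.15)
   = (7.067 kJ/mol)(1.306) = 9.23 kJ/mol
ΔG > 0, so the forward reaction is non-spontaneous (proceeds in reverse).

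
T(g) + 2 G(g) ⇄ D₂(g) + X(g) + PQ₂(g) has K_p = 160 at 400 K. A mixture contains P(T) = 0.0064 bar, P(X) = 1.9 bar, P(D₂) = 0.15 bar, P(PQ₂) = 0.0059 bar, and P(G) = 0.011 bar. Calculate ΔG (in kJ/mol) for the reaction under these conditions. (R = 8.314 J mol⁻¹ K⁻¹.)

ΔG = 8.67 kJ/mol

Q_p = P(D₂)·P(X)·P(PQ₂) / (P(T)·P(G)²) = (0.15)·(1.9)·(0.0059) / ((0.0064)·(0.011)²) = 2170
ΔG = RT ln(Q_p/K_p) = (8.314 J mol⁻¹ K⁻¹)(400 K) × ln(2170/160)
   = (3.326 kJ/mol)(2.607) = 8.67 kJ/mol
ΔG > 0, so the forward reaction is non-spontaneous (proceeds in reverse).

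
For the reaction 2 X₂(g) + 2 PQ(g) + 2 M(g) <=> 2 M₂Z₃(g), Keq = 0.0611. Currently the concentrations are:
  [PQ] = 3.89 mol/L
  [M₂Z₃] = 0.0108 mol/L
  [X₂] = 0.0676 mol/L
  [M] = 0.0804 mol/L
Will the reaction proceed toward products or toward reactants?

Q = [M₂Z₃]² / ([X₂]²·[PQ]²·[M]²) = (0.0108)² / ((0.0676)²·(3.89)²·(0.0804)²) = 0.261
Q = 0.261 > Keq = 0.0611, so the reverse reaction proceeds.

to the left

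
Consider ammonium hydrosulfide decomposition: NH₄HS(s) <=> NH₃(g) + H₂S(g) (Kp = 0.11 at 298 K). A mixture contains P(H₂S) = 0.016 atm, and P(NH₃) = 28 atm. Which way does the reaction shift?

in the reverse direction

(NH₄HS is a pure solid — omitted from Qp.)
Qp = P(NH₃)·P(H₂S) = (28)·(0.016) = 0.45
Qp = 0.45 > Kp = 0.11, so the reverse reaction proceeds.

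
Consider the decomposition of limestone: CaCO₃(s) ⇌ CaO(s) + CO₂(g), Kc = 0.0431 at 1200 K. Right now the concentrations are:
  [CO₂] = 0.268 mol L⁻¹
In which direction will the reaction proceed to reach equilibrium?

to the left

(CaCO₃, CaO are pure solids — omitted from Qc.)
Qc = [CO₂] = 0.268
Qc = 0.268 > Kc = 0.0431, so the reverse reaction proceeds.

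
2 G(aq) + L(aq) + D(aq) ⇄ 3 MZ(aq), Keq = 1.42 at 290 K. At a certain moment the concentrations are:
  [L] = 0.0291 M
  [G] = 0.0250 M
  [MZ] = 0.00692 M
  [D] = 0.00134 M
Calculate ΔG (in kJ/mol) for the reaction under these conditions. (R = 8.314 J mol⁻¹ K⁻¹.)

ΔG = 5.45 kJ/mol

Q = [MZ]³ / ([G]²·[L]·[D]) = (0.00692)³ / ((0.0250)²·(0.0291)·(0.00134)) = 13.6
ΔG = RT ln(Q/Keq) = (8.314 J mol⁻¹ K⁻¹)(290 K) × ln(13.6/1.42)
   = (2.411 kJ/mol)(2.259) = 5.45 kJ/mol
ΔG > 0, so the forward reaction is non-spontaneous (proceeds in reverse).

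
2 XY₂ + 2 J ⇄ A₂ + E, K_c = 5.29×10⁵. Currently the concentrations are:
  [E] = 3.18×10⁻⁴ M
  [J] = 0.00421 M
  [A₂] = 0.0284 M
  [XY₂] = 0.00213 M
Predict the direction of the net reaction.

Q_c = [A₂]·[E] / ([XY₂]²·[J]²) = (0.0284)·(3.18×10⁻⁴) / ((0.00213)²·(0.00421)²) = 1.12×10⁵
Q_c = 1.12×10⁵ < K_c = 5.29×10⁵, so the forward reaction proceeds.

forward (toward products)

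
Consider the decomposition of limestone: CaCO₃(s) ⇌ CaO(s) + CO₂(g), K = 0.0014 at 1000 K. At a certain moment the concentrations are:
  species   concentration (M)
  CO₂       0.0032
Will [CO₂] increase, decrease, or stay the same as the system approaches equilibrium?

(CaCO₃, CaO are pure solids — omitted from Q.)
Q = [CO₂] = 0.0032
Q = 0.0032 > K = 0.0014: net reverse reaction.
CO₂ is a product, so it decreases.

decrease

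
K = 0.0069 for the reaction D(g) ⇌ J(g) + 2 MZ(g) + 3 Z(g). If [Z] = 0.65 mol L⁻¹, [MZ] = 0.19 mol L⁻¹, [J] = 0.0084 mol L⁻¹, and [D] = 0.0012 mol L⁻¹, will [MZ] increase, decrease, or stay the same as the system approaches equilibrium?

decrease

Q = [J]·[MZ]²·[Z]³ / [D] = (0.0084)·(0.19)²·(0.65)³ / (0.0012) = 0.069
Q = 0.069 > K = 0.0069: net reverse reaction.
MZ is a product, so it decreases.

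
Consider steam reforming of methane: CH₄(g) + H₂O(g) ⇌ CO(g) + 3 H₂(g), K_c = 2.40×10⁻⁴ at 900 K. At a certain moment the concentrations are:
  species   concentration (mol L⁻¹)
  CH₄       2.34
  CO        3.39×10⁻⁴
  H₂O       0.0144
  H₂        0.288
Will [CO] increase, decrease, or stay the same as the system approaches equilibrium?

Q_c = [CO]·[H₂]³ / ([CH₄]·[H₂O]) = (3.39×10⁻⁴)·(0.288)³ / ((2.34)·(0.0144)) = 2.40×10⁻⁴
Q_c = 2.40×10⁻⁴ = K_c; the system is at equilibrium.

stay the same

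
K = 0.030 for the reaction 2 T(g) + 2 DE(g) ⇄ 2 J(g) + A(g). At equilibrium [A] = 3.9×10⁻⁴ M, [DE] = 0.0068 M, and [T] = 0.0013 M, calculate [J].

[J] = 7.8×10⁻⁵ M

At equilibrium, K = [J]²·[A] / ([T]²·[DE]²) = 0.030.
([J])²·(3.9×10⁻⁴) / ((0.0013)²·(0.0068)²) = 0.030
[J]² = 6.01×10⁻⁹ ⇒ [J] = 7.8×10⁻⁵ M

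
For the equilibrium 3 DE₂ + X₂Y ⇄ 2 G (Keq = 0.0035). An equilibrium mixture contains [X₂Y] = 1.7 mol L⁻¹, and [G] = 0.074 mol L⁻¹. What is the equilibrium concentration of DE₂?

At equilibrium, Keq = [G]² / ([DE₂]³·[X₂Y]) = 0.0035.
(0.074)² / (([DE₂])³·(1.7)) = 0.0035
[DE₂]³ = 0.920 ⇒ [DE₂] = 0.97 mol L⁻¹

[DE₂] = 0.97 mol L⁻¹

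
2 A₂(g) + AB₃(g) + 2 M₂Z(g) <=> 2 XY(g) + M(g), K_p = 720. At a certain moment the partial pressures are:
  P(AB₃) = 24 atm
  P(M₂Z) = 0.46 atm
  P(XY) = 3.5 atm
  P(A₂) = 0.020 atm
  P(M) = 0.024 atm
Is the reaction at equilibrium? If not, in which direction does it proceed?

toward products

Q_p = P(XY)²·P(M) / (P(A₂)²·P(AB₃)·P(M₂Z)²) = (3.5)²·(0.024) / ((0.020)²·(24)·(0.46)²) = 140
Q_p = 140 < K_p = 720, so the forward reaction proceeds.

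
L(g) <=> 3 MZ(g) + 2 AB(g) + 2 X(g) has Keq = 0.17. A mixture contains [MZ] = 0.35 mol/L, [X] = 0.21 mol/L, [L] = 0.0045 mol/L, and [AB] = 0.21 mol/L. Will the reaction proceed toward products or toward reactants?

Q = [MZ]³·[AB]²·[X]² / [L] = (0.35)³·(0.21)²·(0.21)² / (0.0045) = 0.019
Q = 0.019 < Keq = 0.17, so the forward reaction proceeds.

to the right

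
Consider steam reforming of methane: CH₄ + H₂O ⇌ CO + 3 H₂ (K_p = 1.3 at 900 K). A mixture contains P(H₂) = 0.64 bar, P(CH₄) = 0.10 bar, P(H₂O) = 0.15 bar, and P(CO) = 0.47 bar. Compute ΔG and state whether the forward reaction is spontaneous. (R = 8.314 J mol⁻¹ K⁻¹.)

ΔG = 13.8 kJ/mol; the forward reaction is non-spontaneous

Q_p = P(CO)·P(H₂)³ / (P(CH₄)·P(H₂O)) = (0.47)·(0.64)³ / ((0.10)·(0.15)) = 8.21
ΔG = RT ln(Q_p/K_p) = (8.314 J mol⁻¹ K⁻¹)(900 K) × ln(8.21/1.3)
   = (7.483 kJ/mol)(1.843) = 13.8 kJ/mol
ΔG > 0, so the forward reaction is non-spontaneous (proceeds in reverse).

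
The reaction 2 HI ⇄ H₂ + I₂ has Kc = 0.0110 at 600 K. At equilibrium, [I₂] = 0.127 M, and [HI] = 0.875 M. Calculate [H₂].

At equilibrium, Kc = [H₂]·[I₂] / [HI]² = 0.0110.
([H₂])·(0.127) / (0.875)² = 0.0110
[H₂] = 0.0663 M

[H₂] = 0.0663 M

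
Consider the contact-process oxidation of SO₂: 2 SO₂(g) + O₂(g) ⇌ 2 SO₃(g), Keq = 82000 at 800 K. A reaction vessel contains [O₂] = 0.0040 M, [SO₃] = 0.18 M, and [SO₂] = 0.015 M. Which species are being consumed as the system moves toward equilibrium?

SO₂, O₂ (reactants)

Q = [SO₃]² / ([SO₂]²·[O₂]) = (0.18)² / ((0.015)²·(0.0040)) = 36000
Q = 36000 < Keq = 82000: net forward reaction.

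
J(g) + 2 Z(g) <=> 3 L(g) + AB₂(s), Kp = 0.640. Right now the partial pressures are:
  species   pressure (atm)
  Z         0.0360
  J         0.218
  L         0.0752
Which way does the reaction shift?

toward reactants

(AB₂ is a pure solid — omitted from Qp.)
Qp = P(L)³ / (P(J)·P(Z)²) = (0.0752)³ / ((0.218)·(0.0360)²) = 1.51
Qp = 1.51 > Kp = 0.640, so the reverse reaction proceeds.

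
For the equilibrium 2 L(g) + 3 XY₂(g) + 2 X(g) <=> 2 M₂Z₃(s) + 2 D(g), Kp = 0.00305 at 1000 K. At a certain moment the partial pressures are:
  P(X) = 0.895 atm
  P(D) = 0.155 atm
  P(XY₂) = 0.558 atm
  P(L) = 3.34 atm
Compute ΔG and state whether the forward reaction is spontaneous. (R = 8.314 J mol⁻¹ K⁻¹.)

ΔG = 13.5 kJ/mol; the forward reaction is non-spontaneous

(M₂Z₃ is a pure solid — omitted from Qp.)
Qp = P(D)² / (P(L)²·P(XY₂)³·P(X)²) = (0.155)² / ((3.34)²·(0.558)³·(0.895)²) = 0.0155
ΔG = RT ln(Qp/Kp) = (8.314 J mol⁻¹ K⁻¹)(1000 K) × ln(0.0155/0.00305)
   = (8.314 kJ/mol)(1.626) = 13.5 kJ/mol
ΔG > 0, so the forward reaction is non-spontaneous (proceeds in reverse).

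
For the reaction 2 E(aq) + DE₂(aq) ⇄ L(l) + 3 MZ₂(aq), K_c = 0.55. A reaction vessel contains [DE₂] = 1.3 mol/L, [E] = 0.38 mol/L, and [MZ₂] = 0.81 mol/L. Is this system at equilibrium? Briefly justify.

(L is a pure liquid — omitted from Q_c.)
Q_c = [MZ₂]³ / ([E]²·[DE₂]) = (0.81)³ / ((0.38)²·(1.3)) = 2.8
Q_c = 2.8 > K_c = 0.55: net reverse reaction.

no; Q > K, reaction proceeds in reverse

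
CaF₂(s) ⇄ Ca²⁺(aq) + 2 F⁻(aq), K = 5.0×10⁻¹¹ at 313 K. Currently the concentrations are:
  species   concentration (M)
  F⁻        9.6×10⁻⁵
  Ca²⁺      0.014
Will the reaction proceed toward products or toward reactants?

toward reactants

(CaF₂ is a pure solid — omitted from Q.)
Q = [Ca²⁺]·[F⁻]² = (0.014)·(9.6×10⁻⁵)² = 1.3×10⁻¹⁰
Q = 1.3×10⁻¹⁰ > K = 5.0×10⁻¹¹, so the reverse reaction proceeds.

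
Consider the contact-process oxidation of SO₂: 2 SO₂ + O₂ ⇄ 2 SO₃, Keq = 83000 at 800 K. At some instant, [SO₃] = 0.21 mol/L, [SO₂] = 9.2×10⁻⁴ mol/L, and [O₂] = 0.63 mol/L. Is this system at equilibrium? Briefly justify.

yes, at equilibrium

Q = [SO₃]² / ([SO₂]²·[O₂]) = (0.21)² / ((9.2×10⁻⁴)²·(0.63)) = 83000
Q = 83000 = Keq; the system is at equilibrium.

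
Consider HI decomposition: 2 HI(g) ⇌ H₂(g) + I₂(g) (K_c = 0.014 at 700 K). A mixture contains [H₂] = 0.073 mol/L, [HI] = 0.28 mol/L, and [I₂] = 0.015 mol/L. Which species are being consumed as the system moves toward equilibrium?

none (at equilibrium)

Q_c = [H₂]·[I₂] / [HI]² = (0.073)·(0.015) / (0.28)² = 0.014
Q_c = 0.014 = K_c; the system is at equilibrium.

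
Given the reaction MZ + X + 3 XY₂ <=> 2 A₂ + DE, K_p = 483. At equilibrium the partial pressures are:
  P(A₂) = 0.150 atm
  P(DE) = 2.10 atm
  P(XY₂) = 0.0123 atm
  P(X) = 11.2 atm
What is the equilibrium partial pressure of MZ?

P(MZ) = 4.69 atm

At equilibrium, K_p = P(A₂)²·P(DE) / (P(MZ)·P(X)·P(XY₂)³) = 483.
(0.150)²·(2.10) / ((P(MZ))·(11.2)·(0.0123)³) = 483
P(MZ) = 4.69 atm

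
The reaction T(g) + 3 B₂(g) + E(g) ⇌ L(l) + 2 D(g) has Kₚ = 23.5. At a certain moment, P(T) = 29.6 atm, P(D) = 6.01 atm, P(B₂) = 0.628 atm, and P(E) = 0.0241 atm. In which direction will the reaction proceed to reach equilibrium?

toward reactants

(L is a pure liquid — omitted from Qₚ.)
Qₚ = P(D)² / (P(T)·P(B₂)³·P(E)) = (6.01)² / ((29.6)·(0.628)³·(0.0241)) = 204
Qₚ = 204 > Kₚ = 23.5, so the reverse reaction proceeds.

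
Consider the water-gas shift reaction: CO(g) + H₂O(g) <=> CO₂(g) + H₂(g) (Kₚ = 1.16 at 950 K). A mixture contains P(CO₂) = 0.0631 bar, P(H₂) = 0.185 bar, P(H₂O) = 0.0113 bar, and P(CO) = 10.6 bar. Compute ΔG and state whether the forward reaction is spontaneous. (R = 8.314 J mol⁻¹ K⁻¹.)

ΔG = -19.6 kJ/mol; the forward reaction is spontaneous

Qₚ = P(CO₂)·P(H₂) / (P(CO)·P(H₂O)) = (0.0631)·(0.185) / ((10.6)·(0.0113)) = 0.0975
ΔG = RT ln(Qₚ/Kₚ) = (8.314 J mol⁻¹ K⁻¹)(950 K) × ln(0.0975/1.16)
   = (7.898 kJ/mol)(-2.476) = -19.6 kJ/mol
ΔG < 0, so the forward reaction is spontaneous (proceeds forward).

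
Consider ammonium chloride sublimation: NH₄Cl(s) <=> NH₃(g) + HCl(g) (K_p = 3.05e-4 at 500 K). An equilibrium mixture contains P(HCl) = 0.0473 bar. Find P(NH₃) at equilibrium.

P(NH₃) = 0.00645 bar

(NH₄Cl is a pure solid — omitted from K_p.)
At equilibrium, K_p = P(NH₃)·P(HCl) = 3.05e-4.
(P(NH₃))·(0.0473) = 3.05e-4
P(NH₃) = 0.00645 bar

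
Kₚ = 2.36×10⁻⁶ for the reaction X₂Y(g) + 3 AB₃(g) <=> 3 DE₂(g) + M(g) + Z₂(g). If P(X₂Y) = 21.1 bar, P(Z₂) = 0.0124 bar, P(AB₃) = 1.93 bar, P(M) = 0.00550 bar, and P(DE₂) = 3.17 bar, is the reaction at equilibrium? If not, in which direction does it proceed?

reverse (toward reactants)

Qₚ = P(DE₂)³·P(M)·P(Z₂) / (P(X₂Y)·P(AB₃)³) = (3.17)³·(0.00550)·(0.0124) / ((21.1)·(1.93)³) = 1.43×10⁻⁵
Qₚ = 1.43×10⁻⁵ > Kₚ = 2.36×10⁻⁶, so the reverse reaction proceeds.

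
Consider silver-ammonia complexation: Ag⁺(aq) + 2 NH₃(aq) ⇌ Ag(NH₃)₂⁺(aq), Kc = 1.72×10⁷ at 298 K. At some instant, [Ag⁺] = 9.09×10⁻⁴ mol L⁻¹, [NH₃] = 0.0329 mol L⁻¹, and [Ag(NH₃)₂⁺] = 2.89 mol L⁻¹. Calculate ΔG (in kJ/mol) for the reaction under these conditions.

ΔG = -4.38 kJ/mol

Qc = [Ag(NH₃)₂⁺] / ([Ag⁺]·[NH₃]²) = (2.89) / ((9.09×10⁻⁴)·(0.0329)²) = 2.94×10⁶
ΔG = RT ln(Qc/Kc) = (8.314 J mol⁻¹ K⁻¹)(298 K) × ln(2.94×10⁶/1.72×10⁷)
   = (2.478 kJ/mol)(-1.766) = -4.38 kJ/mol
ΔG < 0, so the forward reaction is spontaneous (proceeds forward).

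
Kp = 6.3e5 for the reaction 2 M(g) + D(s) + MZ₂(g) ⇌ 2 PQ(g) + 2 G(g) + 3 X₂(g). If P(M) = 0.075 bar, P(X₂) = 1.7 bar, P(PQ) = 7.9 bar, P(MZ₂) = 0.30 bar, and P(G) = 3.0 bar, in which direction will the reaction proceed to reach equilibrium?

(D is a pure solid — omitted from Qp.)
Qp = P(PQ)²·P(G)²·P(X₂)³ / (P(M)²·P(MZ₂)) = (7.9)²·(3.0)²·(1.7)³ / ((0.075)²·(0.30)) = 1.6e6
Qp = 1.6e6 > Kp = 6.3e5, so the reverse reaction proceeds.

to the left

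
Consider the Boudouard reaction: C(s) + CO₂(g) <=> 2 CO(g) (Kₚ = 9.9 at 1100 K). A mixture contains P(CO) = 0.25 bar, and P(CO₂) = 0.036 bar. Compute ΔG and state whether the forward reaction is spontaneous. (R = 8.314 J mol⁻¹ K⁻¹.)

ΔG = -15.9 kJ/mol; the forward reaction is spontaneous

(C is a pure solid — omitted from Qₚ.)
Qₚ = P(CO)² / P(CO₂) = (0.25)² / (0.036) = 1.74
ΔG = RT ln(Qₚ/Kₚ) = (8.314 J mol⁻¹ K⁻¹)(1100 K) × ln(1.74/9.9)
   = (9.145 kJ/mol)(-1.739) = -15.9 kJ/mol
ΔG < 0, so the forward reaction is spontaneous (proceeds forward).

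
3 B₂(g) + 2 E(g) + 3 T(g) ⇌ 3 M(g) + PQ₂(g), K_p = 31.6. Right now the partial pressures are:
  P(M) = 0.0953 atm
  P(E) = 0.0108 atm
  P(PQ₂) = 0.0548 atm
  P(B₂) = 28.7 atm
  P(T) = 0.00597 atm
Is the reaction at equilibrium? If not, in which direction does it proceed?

to the left

Q_p = P(M)³·P(PQ₂) / (P(B₂)³·P(E)²·P(T)³) = (0.0953)³·(0.0548) / ((28.7)³·(0.0108)²·(0.00597)³) = 80.8
Q_p = 80.8 > K_p = 31.6, so the reverse reaction proceeds.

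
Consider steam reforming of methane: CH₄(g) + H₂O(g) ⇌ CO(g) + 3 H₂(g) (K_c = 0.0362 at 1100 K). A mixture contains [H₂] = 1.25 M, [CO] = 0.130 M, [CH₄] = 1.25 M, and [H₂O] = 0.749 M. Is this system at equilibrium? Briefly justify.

no; Q > K, reaction proceeds in reverse

Q_c = [CO]·[H₂]³ / ([CH₄]·[H₂O]) = (0.130)·(1.25)³ / ((1.25)·(0.749)) = 0.271
Q_c = 0.271 > K_c = 0.0362: net reverse reaction.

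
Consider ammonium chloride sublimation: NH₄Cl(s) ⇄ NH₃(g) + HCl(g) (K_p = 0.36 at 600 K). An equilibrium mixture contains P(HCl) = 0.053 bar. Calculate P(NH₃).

(NH₄Cl is a pure solid — omitted from K_p.)
At equilibrium, K_p = P(NH₃)·P(HCl) = 0.36.
(P(NH₃))·(0.053) = 0.36
P(NH₃) = 6.79 = 6.8 bar

P(NH₃) = 6.8 bar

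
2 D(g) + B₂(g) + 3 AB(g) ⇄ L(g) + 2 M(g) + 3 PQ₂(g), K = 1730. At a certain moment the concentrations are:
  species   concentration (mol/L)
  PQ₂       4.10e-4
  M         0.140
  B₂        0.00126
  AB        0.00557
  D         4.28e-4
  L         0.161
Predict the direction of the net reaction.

Q = [L]·[M]²·[PQ₂]³ / ([D]²·[B₂]·[AB]³) = (0.161)·(0.140)²·(4.10e-4)³ / ((4.28e-4)²·(0.00126)·(0.00557)³) = 5450
Q = 5450 > K = 1730, so the reverse reaction proceeds.

to the left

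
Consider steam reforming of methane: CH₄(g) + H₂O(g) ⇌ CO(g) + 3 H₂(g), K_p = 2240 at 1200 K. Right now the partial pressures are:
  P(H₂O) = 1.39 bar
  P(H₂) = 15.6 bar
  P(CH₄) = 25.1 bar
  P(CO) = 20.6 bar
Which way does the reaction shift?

Q_p = P(CO)·P(H₂)³ / (P(CH₄)·P(H₂O)) = (20.6)·(15.6)³ / ((25.1)·(1.39)) = 2240
Q_p = 2240 = K_p, so the system is already at equilibrium.

neither direction; the system is at equilibrium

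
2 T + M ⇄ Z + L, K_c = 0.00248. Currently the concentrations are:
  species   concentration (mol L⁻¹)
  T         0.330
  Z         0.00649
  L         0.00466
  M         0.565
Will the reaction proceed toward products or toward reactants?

forward (toward products)

Q_c = [Z]·[L] / ([T]²·[M]) = (0.00649)·(0.00466) / ((0.330)²·(0.565)) = 4.92×10⁻⁴
Q_c = 4.92×10⁻⁴ < K_c = 0.00248, so the forward reaction proceeds.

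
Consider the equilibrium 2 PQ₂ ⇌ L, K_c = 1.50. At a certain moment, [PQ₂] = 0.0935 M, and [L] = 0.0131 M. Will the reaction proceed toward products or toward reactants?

Q_c = [L] / [PQ₂]² = (0.0131) / (0.0935)² = 1.50
Q_c = 1.50 = K_c, so the system is already at equilibrium.

at equilibrium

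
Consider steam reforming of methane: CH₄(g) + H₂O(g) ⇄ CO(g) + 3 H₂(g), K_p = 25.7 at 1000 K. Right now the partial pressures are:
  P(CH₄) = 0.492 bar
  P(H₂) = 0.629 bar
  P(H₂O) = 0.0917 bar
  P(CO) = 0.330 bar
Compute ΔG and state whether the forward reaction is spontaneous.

Q_p = P(CO)·P(H₂)³ / (P(CH₄)·P(H₂O)) = (0.330)·(0.629)³ / ((0.492)·(0.0917)) = 1.82
ΔG = RT ln(Q_p/K_p) = (8.314 J mol⁻¹ K⁻¹)(1000 K) × ln(1.82/25.7)
   = (8.314 kJ/mol)(-2.648) = -22.0 kJ/mol
ΔG < 0, so the forward reaction is spontaneous (proceeds forward).

ΔG = -22.0 kJ/mol; the forward reaction is spontaneous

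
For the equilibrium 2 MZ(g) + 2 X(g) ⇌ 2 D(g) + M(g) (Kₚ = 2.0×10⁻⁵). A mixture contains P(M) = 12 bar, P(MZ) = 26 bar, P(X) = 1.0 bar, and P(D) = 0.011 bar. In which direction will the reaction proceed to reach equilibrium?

Qₚ = P(D)²·P(M) / (P(MZ)²·P(X)²) = (0.011)²·(12) / ((26)²·(1.0)²) = 2.1×10⁻⁶
Qₚ = 2.1×10⁻⁶ < Kₚ = 2.0×10⁻⁵, so the forward reaction proceeds.

forward (toward products)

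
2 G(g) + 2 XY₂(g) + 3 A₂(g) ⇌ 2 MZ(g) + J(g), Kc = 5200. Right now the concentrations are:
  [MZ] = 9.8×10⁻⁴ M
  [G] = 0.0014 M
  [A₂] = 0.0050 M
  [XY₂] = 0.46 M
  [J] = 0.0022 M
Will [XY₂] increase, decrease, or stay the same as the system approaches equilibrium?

increase

Qc = [MZ]²·[J] / ([G]²·[XY₂]²·[A₂]³) = (9.8×10⁻⁴)²·(0.0022) / ((0.0014)²·(0.46)²·(0.0050)³) = 41000
Qc = 41000 > Kc = 5200: net reverse reaction.
XY₂ is a reactant, so it increases.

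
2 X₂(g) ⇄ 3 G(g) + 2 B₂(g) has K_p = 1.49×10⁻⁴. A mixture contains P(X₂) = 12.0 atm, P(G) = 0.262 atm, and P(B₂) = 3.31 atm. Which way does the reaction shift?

toward reactants

Q_p = P(G)³·P(B₂)² / P(X₂)² = (0.262)³·(3.31)² / (12.0)² = 0.00137
Q_p = 0.00137 > K_p = 1.49×10⁻⁴, so the reverse reaction proceeds.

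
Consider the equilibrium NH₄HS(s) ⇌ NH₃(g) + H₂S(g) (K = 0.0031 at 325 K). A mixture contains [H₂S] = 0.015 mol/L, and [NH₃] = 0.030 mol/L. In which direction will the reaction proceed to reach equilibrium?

(NH₄HS is a pure solid — omitted from Q.)
Q = [NH₃]·[H₂S] = (0.030)·(0.015) = 4.5×10⁻⁴
Q = 4.5×10⁻⁴ < K = 0.0031, so the forward reaction proceeds.

to the right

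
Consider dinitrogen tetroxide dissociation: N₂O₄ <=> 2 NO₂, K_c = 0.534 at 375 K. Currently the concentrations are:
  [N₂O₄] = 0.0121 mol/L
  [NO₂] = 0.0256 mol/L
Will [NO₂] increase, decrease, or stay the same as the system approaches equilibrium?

Q_c = [NO₂]² / [N₂O₄] = (0.0256)² / (0.0121) = 0.0542
Q_c = 0.0542 < K_c = 0.534: net forward reaction.
NO₂ is a product, so it increases.

increase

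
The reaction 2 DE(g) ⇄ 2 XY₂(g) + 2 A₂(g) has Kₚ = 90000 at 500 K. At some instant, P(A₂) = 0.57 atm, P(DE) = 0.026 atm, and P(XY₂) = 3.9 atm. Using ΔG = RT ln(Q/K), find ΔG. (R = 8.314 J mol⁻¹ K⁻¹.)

Qₚ = P(XY₂)²·P(A₂)² / P(DE)² = (3.9)²·(0.57)² / (0.026)² = 7310
ΔG = RT ln(Qₚ/Kₚ) = (8.314 J mol⁻¹ K⁻¹)(500 K) × ln(7310/90000)
   = (4.157 kJ/mol)(-2.511) = -10.4 kJ/mol
ΔG < 0, so the forward reaction is spontaneous (proceeds forward).

ΔG = -10.4 kJ/mol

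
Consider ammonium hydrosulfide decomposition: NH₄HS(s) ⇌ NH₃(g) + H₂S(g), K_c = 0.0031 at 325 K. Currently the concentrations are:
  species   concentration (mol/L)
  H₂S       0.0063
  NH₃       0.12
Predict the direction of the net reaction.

(NH₄HS is a pure solid — omitted from Q_c.)
Q_c = [NH₃]·[H₂S] = (0.12)·(0.0063) = 7.6e-4
Q_c = 7.6e-4 < K_c = 0.0031, so the forward reaction proceeds.

forward (toward products)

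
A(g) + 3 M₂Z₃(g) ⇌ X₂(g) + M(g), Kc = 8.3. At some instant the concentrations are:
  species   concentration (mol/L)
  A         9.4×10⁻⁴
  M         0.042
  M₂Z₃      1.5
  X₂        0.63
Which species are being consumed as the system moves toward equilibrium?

Qc = [X₂]·[M] / ([A]·[M₂Z₃]³) = (0.63)·(0.042) / ((9.4×10⁻⁴)·(1.5)³) = 8.3
Qc = 8.3 = Kc; the system is at equilibrium.

none (at equilibrium)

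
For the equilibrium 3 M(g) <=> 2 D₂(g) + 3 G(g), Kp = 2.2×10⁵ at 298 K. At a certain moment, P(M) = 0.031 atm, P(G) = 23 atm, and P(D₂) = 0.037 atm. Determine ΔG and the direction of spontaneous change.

ΔG = 2.31 kJ/mol; the forward reaction is non-spontaneous

Qp = P(D₂)²·P(G)³ / P(M)³ = (0.037)²·(23)³ / (0.031)³ = 5.59×10⁵
ΔG = RT ln(Qp/Kp) = (8.314 J mol⁻¹ K⁻¹)(298 K) × ln(5.59×10⁵/2.2×10⁵)
   = (2.478 kJ/mol)(0.9325) = 2.31 kJ/mol
ΔG > 0, so the forward reaction is non-spontaneous (proceeds in reverse).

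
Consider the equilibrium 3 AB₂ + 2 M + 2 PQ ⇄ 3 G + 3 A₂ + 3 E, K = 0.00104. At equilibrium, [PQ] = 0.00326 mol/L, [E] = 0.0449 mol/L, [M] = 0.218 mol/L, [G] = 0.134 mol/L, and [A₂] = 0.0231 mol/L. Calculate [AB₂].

At equilibrium, K = [G]³·[A₂]³·[E]³ / ([AB₂]³·[M]²·[PQ]²) = 0.00104.
(0.134)³·(0.0231)³·(0.0449)³ / (([AB₂])³·(0.218)²·(0.00326)²) = 0.00104
[AB₂]³ = 0.00511 ⇒ [AB₂] = 0.172 mol/L

[AB₂] = 0.172 mol/L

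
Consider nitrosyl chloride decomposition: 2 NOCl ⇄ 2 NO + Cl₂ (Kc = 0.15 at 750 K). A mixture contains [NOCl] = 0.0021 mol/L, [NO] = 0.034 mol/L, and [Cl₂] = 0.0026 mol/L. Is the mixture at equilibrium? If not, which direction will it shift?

Qc = [NO]²·[Cl₂] / [NOCl]² = (0.034)²·(0.0026) / (0.0021)² = 0.68
Qc = 0.68 > Kc = 0.15: net reverse reaction.

no; Q > K, reaction proceeds in reverse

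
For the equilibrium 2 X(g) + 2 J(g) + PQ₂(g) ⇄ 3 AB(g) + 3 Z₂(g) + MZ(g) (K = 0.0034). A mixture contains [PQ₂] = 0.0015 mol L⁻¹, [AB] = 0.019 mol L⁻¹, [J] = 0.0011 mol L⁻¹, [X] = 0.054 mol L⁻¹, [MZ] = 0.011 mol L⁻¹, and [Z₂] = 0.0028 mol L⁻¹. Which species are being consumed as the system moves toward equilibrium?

Q = [AB]³·[Z₂]³·[MZ] / ([X]²·[J]²·[PQ₂]) = (0.019)³·(0.0028)³·(0.011) / ((0.054)²·(0.0011)²·(0.0015)) = 3.1×10⁻⁴
Q = 3.1×10⁻⁴ < K = 0.0034: net forward reaction.

X, J, PQ₂ (reactants)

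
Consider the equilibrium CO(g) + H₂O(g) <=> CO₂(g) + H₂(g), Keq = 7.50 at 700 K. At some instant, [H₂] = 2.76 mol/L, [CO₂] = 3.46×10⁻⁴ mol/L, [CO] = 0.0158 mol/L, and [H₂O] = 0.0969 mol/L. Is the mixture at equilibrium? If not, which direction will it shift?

Q = [CO₂]·[H₂] / ([CO]·[H₂O]) = (3.46×10⁻⁴)·(2.76) / ((0.0158)·(0.0969)) = 0.624
Q = 0.624 < Keq = 7.50: net forward reaction.

no; Q < K, reaction proceeds forward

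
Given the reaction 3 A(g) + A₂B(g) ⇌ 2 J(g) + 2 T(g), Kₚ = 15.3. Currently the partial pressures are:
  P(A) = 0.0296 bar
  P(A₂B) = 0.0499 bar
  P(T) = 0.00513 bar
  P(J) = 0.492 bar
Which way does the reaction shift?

forward (toward products)

Qₚ = P(J)²·P(T)² / (P(A)³·P(A₂B)) = (0.492)²·(0.00513)² / ((0.0296)³·(0.0499)) = 4.92
Qₚ = 4.92 < Kₚ = 15.3, so the forward reaction proceeds.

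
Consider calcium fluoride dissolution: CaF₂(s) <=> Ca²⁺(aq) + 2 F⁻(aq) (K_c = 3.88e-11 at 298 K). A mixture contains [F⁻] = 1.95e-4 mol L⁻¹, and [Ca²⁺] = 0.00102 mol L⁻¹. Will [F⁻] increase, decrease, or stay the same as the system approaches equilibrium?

(CaF₂ is a pure solid — omitted from Q_c.)
Q_c = [Ca²⁺]·[F⁻]² = (0.00102)·(1.95e-4)² = 3.88e-11
Q_c = 3.88e-11 = K_c; the system is at equilibrium.

stay the same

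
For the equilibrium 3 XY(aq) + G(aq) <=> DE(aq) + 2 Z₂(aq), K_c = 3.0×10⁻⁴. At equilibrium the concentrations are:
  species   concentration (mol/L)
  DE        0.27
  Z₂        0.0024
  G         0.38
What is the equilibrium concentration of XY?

At equilibrium, K_c = [DE]·[Z₂]² / ([XY]³·[G]) = 3.0×10⁻⁴.
(0.27)·(0.0024)² / (([XY])³·(0.38)) = 3.0×10⁻⁴
[XY]³ = 0.0136 ⇒ [XY] = 0.24 mol/L

[XY] = 0.24 mol/L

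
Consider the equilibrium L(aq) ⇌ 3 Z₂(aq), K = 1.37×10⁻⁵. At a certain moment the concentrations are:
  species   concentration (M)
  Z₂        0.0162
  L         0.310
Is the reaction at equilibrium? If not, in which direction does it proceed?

Q = [Z₂]³ / [L] = (0.0162)³ / (0.310) = 1.37×10⁻⁵
Q = 1.37×10⁻⁵ = K, so the system is already at equilibrium.

no net change (already at equilibrium)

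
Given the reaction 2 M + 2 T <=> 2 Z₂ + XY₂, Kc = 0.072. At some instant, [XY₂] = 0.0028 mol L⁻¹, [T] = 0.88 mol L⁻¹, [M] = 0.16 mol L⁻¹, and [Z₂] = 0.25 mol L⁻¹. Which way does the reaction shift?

Qc = [Z₂]²·[XY₂] / ([M]²·[T]²) = (0.25)²·(0.0028) / ((0.16)²·(0.88)²) = 0.0088
Qc = 0.0088 < Kc = 0.072, so the forward reaction proceeds.

in the forward direction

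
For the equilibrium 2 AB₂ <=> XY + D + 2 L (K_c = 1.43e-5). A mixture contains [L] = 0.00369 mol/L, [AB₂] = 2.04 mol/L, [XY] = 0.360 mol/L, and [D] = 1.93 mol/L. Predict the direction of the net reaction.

Q_c = [XY]·[D]·[L]² / [AB₂]² = (0.360)·(1.93)·(0.00369)² / (2.04)² = 2.27e-6
Q_c = 2.27e-6 < K_c = 1.43e-5, so the forward reaction proceeds.

to the right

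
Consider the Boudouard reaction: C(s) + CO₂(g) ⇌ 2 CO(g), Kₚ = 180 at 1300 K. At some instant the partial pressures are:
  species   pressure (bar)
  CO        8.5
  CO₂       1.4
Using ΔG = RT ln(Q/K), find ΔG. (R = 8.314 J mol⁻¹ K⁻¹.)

ΔG = -13.5 kJ/mol

(C is a pure solid — omitted from Qₚ.)
Qₚ = P(CO)² / P(CO₂) = (8.5)² / (1.4) = 51.6
ΔG = RT ln(Qₚ/Kₚ) = (8.314 J mol⁻¹ K⁻¹)(1300 K) × ln(51.6/180)
   = (10.81 kJ/mol)(-1.249) = -13.5 kJ/mol
ΔG < 0, so the forward reaction is spontaneous (proceeds forward).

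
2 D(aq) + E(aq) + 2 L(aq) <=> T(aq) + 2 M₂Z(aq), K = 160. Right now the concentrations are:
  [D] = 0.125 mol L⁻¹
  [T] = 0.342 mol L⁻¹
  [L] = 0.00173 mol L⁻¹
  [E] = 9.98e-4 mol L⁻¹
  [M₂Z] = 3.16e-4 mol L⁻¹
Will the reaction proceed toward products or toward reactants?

Q = [T]·[M₂Z]² / ([D]²·[E]·[L]²) = (0.342)·(3.16e-4)² / ((0.125)²·(9.98e-4)·(0.00173)²) = 732
Q = 732 > K = 160, so the reverse reaction proceeds.

to the left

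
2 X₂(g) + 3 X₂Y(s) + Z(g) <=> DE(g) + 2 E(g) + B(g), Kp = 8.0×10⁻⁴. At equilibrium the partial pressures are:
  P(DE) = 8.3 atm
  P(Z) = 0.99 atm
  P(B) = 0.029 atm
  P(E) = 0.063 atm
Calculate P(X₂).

P(X₂) = 1.1 atm

(X₂Y is a pure solid — omitted from Kp.)
At equilibrium, Kp = P(DE)·P(E)²·P(B) / (P(X₂)²·P(Z)) = 8.0×10⁻⁴.
(8.3)·(0.063)²·(0.029) / ((P(X₂))²·(0.99)) = 8.0×10⁻⁴
P(X₂)² = 1.21 ⇒ P(X₂) = 1.1 atm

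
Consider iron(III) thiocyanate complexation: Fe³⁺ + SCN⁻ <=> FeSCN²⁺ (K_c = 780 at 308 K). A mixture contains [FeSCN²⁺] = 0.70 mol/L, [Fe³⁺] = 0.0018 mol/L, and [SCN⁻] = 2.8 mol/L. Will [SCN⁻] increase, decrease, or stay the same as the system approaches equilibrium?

decrease

Q_c = [FeSCN²⁺] / ([Fe³⁺]·[SCN⁻]) = (0.70) / ((0.0018)·(2.8)) = 140
Q_c = 140 < K_c = 780: net forward reaction.
SCN⁻ is a reactant, so it decreases.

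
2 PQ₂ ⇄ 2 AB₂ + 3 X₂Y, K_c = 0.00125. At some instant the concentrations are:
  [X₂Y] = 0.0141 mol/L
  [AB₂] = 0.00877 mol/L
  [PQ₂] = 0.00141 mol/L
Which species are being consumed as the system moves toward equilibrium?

Q_c = [AB₂]²·[X₂Y]³ / [PQ₂]² = (0.00877)²·(0.0141)³ / (0.00141)² = 1.08e-4
Q_c = 1.08e-4 < K_c = 0.00125: net forward reaction.

PQ₂ (reactants)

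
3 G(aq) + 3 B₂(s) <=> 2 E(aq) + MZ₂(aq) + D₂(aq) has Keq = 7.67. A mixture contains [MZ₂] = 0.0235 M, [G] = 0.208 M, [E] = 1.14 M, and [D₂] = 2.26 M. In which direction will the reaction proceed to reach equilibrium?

(B₂ is a pure solid — omitted from Q.)
Q = [E]²·[MZ₂]·[D₂] / [G]³ = (1.14)²·(0.0235)·(2.26) / (0.208)³ = 7.67
Q = 7.67 = Keq, so the system is already at equilibrium.

no net change (already at equilibrium)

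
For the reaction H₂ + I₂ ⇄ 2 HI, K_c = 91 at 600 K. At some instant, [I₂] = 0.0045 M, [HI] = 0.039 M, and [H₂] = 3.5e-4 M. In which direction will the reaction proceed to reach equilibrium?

reverse (toward reactants)

Q_c = [HI]² / ([H₂]·[I₂]) = (0.039)² / ((3.5e-4)·(0.0045)) = 970
Q_c = 970 > K_c = 91, so the reverse reaction proceeds.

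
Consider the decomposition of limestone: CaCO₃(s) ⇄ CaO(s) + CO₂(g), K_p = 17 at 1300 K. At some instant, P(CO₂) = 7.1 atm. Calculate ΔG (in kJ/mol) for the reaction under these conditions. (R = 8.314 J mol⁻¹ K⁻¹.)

(CaCO₃, CaO are pure solids — omitted from Q_p.)
Q_p = P(CO₂) = 7.10
ΔG = RT ln(Q_p/K_p) = (8.314 J mol⁻¹ K⁻¹)(1300 K) × ln(7.10/17)
   = (10.81 kJ/mol)(-0.8731) = -9.44 kJ/mol
ΔG < 0, so the forward reaction is spontaneous (proceeds forward).

ΔG = -9.44 kJ/mol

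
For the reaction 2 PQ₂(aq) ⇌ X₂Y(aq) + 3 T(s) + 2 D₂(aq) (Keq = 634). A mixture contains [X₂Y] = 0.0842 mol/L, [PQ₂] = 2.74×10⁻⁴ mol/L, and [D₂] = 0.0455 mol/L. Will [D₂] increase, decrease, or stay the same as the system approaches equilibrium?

(T is a pure solid — omitted from Q.)
Q = [X₂Y]·[D₂]² / [PQ₂]² = (0.0842)·(0.0455)² / (2.74×10⁻⁴)² = 2320
Q = 2320 > Keq = 634: net reverse reaction.
D₂ is a product, so it decreases.

decrease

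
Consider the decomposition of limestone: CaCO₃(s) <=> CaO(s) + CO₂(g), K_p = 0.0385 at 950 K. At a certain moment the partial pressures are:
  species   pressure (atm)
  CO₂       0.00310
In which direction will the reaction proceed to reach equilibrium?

to the right

(CaCO₃, CaO are pure solids — omitted from Q_p.)
Q_p = P(CO₂) = 0.00310
Q_p = 0.00310 < K_p = 0.0385, so the forward reaction proceeds.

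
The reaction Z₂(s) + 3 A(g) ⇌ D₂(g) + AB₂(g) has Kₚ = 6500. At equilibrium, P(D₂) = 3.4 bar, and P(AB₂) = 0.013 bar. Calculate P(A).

P(A) = 0.019 bar

(Z₂ is a pure solid — omitted from Kₚ.)
At equilibrium, Kₚ = P(D₂)·P(AB₂) / P(A)³ = 6500.
(3.4)·(0.013) / (P(A))³ = 6500
P(A)³ = 6.80e-6 ⇒ P(A) = 0.019 bar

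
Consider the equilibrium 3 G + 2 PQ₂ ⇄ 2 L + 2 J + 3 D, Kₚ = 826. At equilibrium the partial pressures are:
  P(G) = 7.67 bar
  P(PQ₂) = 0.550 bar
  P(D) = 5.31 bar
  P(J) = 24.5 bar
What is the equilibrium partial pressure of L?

P(L) = 1.12 bar

At equilibrium, Kₚ = P(L)²·P(J)²·P(D)³ / (P(G)³·P(PQ₂)²) = 826.
(P(L))²·(24.5)²·(5.31)³ / ((7.67)³·(0.550)²) = 826
P(L)² = 1.25 ⇒ P(L) = 1.12 bar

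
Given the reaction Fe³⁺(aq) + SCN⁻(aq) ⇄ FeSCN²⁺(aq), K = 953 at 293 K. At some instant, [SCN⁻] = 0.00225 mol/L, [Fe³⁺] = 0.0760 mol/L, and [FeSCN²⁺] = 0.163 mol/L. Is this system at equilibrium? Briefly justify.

Q = [FeSCN²⁺] / ([Fe³⁺]·[SCN⁻]) = (0.163) / ((0.0760)·(0.00225)) = 953
Q = 953 = K; the system is at equilibrium.

yes, at equilibrium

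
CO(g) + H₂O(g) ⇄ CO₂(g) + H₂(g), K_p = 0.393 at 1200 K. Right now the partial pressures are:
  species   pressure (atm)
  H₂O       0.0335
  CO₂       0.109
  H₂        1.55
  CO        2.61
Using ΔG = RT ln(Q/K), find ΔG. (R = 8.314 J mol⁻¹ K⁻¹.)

ΔG = 15.9 kJ/mol

Q_p = P(CO₂)·P(H₂) / (P(CO)·P(H₂O)) = (0.109)·(1.55) / ((2.61)·(0.0335)) = 1.93
ΔG = RT ln(Q_p/K_p) = (8.314 J mol⁻¹ K⁻¹)(1200 K) × ln(1.93/0.393)
   = (9.977 kJ/mol)(1.591) = 15.9 kJ/mol
ΔG > 0, so the forward reaction is non-spontaneous (proceeds in reverse).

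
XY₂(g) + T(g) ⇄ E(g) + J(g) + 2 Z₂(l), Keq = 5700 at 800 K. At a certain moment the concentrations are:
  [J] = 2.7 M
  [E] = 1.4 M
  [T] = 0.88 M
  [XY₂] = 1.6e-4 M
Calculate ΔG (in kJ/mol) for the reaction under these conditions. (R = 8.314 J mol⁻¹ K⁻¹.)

(Z₂ is a pure liquid — omitted from Q.)
Q = [E]·[J] / ([XY₂]·[T]) = (1.4)·(2.7) / ((1.6e-4)·(0.88)) = 26800
ΔG = RT ln(Q/Keq) = (8.314 J mol⁻¹ K⁻¹)(800 K) × ln(26800/5700)
   = (6.651 kJ/mol)(1.548) = 10.3 kJ/mol
ΔG > 0, so the forward reaction is non-spontaneous (proceeds in reverse).

ΔG = 10.3 kJ/mol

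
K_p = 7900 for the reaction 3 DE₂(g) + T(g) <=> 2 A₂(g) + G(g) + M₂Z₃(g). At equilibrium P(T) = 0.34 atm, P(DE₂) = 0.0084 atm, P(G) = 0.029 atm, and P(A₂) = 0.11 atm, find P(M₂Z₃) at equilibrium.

P(M₂Z₃) = 4.5 atm

At equilibrium, K_p = P(A₂)²·P(G)·P(M₂Z₃) / (P(DE₂)³·P(T)) = 7900.
(0.11)²·(0.029)·(P(M₂Z₃)) / ((0.0084)³·(0.34)) = 7900
P(M₂Z₃) = 4.54 = 4.5 atm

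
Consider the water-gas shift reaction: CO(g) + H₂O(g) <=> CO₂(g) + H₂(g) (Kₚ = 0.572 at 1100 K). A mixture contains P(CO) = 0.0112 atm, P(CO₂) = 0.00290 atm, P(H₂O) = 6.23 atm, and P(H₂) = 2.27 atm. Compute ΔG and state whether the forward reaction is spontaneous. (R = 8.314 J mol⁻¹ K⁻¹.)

ΔG = -16.5 kJ/mol; the forward reaction is spontaneous

Qₚ = P(CO₂)·P(H₂) / (P(CO)·P(H₂O)) = (0.00290)·(2.27) / ((0.0112)·(6.23)) = 0.0943
ΔG = RT ln(Qₚ/Kₚ) = (8.314 J mol⁻¹ K⁻¹)(1100 K) × ln(0.0943/0.572)
   = (9.145 kJ/mol)(-1.803) = -16.5 kJ/mol
ΔG < 0, so the forward reaction is spontaneous (proceeds forward).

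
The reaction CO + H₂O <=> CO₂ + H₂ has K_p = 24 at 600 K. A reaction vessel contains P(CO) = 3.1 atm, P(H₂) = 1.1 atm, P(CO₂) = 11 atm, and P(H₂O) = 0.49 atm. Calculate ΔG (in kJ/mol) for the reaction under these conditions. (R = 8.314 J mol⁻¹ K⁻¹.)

ΔG = -5.50 kJ/mol

Q_p = P(CO₂)·P(H₂) / (P(CO)·P(H₂O)) = (11)·(1.1) / ((3.1)·(0.49)) = 7.97
ΔG = RT ln(Q_p/K_p) = (8.314 J mol⁻¹ K⁻¹)(600 K) × ln(7.97/24)
   = (4.988 kJ/mol)(-1.102) = -5.50 kJ/mol
ΔG < 0, so the forward reaction is spontaneous (proceeds forward).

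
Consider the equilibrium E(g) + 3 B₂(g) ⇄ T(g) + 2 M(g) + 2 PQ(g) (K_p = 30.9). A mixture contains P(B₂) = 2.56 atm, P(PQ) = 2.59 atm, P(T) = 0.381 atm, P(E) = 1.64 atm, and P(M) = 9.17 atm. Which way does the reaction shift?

toward products

Q_p = P(T)·P(M)²·P(PQ)² / (P(E)·P(B₂)³) = (0.381)·(9.17)²·(2.59)² / ((1.64)·(2.56)³) = 7.81
Q_p = 7.81 < K_p = 30.9, so the forward reaction proceeds.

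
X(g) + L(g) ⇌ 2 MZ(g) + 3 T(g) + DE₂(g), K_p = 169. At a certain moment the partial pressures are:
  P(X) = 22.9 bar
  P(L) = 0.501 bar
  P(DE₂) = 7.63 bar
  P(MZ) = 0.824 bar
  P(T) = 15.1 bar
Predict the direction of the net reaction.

to the left

Q_p = P(MZ)²·P(T)³·P(DE₂) / (P(X)·P(L)) = (0.824)²·(15.1)³·(7.63) / ((22.9)·(0.501)) = 1550
Q_p = 1550 > K_p = 169, so the reverse reaction proceeds.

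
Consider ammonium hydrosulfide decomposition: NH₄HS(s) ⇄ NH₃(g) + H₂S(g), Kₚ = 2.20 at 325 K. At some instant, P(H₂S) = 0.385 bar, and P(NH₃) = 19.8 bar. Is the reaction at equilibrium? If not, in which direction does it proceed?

to the left

(NH₄HS is a pure solid — omitted from Qₚ.)
Qₚ = P(NH₃)·P(H₂S) = (19.8)·(0.385) = 7.62
Qₚ = 7.62 > Kₚ = 2.20, so the reverse reaction proceeds.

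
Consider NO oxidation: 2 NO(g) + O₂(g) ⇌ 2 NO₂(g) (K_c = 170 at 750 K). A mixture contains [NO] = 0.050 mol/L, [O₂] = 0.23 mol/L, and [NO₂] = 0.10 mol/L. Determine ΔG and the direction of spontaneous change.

ΔG = -14.2 kJ/mol; the forward reaction is spontaneous

Q_c = [NO₂]² / ([NO]²·[O₂]) = (0.10)² / ((0.050)²·(0.23)) = 17.4
ΔG = RT ln(Q_c/K_c) = (8.314 J mol⁻¹ K⁻¹)(750 K) × ln(17.4/170)
   = (6.236 kJ/mol)(-2.279) = -14.2 kJ/mol
ΔG < 0, so the forward reaction is spontaneous (proceeds forward).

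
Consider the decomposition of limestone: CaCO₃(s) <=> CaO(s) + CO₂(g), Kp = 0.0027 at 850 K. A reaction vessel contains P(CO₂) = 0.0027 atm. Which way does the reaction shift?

no net change (already at equilibrium)

(CaCO₃, CaO are pure solids — omitted from Qp.)
Qp = P(CO₂) = 0.0027
Qp = 0.0027 = Kp, so the system is already at equilibrium.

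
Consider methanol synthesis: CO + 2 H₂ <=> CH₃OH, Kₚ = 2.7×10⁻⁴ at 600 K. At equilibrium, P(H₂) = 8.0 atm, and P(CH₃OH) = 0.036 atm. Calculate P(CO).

P(CO) = 2.1 atm

At equilibrium, Kₚ = P(CH₃OH) / (P(CO)·P(H₂)²) = 2.7×10⁻⁴.
(0.036) / ((P(CO))·(8.0)²) = 2.7×10⁻⁴
P(CO) = 2.08 = 2.1 atm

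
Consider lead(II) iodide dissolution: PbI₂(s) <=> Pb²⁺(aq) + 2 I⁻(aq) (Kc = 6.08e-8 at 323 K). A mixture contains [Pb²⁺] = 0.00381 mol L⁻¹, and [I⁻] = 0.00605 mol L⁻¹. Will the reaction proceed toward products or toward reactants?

(PbI₂ is a pure solid — omitted from Qc.)
Qc = [Pb²⁺]·[I⁻]² = (0.00381)·(0.00605)² = 1.39e-7
Qc = 1.39e-7 > Kc = 6.08e-8, so the reverse reaction proceeds.

in the reverse direction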